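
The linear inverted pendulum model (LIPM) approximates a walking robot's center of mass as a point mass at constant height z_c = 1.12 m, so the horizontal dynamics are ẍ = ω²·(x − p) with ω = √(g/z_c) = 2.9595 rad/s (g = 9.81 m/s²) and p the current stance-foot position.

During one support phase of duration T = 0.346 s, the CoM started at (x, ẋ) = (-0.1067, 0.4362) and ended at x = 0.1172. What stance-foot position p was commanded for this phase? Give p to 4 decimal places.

p = -0.1857

ωT = 2.9595·0.346 = 1.023987; cosh(ωT) = 1.571717, sinh(ωT) = 1.212557
x(T) = p + (x₀−p)·cosh(ωT) + (ẋ₀/ω)·sinh(ωT) ⇒ p·(1 − cosh) = x(T) − x₀·cosh − (ẋ₀/ω)·sinh
numerator   = 0.1172 − (-0.1067)·1.571717 − (0.4362/2.9595)·1.212557 = 0.106184
denominator = 1 − 1.571717 = -0.571717
p = 0.106184 / -0.571717 = -0.1857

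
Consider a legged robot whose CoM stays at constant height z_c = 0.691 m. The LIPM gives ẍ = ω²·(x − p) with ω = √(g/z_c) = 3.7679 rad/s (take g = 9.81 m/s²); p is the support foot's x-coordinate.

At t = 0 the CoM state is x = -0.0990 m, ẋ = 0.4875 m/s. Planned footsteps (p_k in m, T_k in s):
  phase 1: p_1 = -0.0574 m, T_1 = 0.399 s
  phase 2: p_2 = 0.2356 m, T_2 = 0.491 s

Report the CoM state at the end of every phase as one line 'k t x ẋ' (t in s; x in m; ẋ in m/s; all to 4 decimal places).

1 0.3990 0.1210 0.8153
2 0.8900 0.5331 1.3172

phase 1: p=-0.0574, T=0.399, ωT=1.503392, cosh=2.359646, sinh=2.137271; start (x,ẋ)=(-0.099000, 0.487500) → end (x,ẋ)=(0.120964, 0.815322)
phase 2: p=0.2356, T=0.491, ωT=1.850039, cosh=3.258649, sinh=3.101418; start (x,ẋ)=(0.120964, 0.815322) → end (x,ẋ)=(0.533146, 1.317230)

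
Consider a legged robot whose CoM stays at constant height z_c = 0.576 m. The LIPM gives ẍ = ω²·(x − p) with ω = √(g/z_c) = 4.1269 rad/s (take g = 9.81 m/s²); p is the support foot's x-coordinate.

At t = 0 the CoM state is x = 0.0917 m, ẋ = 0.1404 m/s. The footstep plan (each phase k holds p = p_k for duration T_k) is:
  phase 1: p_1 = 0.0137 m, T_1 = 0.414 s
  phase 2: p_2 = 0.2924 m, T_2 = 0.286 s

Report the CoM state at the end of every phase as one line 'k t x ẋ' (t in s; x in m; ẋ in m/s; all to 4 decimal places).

1 0.4140 0.3269 1.2597
2 0.7000 0.8038 2.4538

phase 1: p=0.0137, T=0.414, ωT=1.708537, cosh=2.851003, sinh=2.669873; start (x,ẋ)=(0.091700, 0.140400) → end (x,ẋ)=(0.326909, 1.259708)
phase 2: p=0.2924, T=0.286, ωT=1.180293, cosh=1.781259, sinh=1.474070; start (x,ẋ)=(0.326909, 1.259708) → end (x,ẋ)=(0.803820, 2.453798)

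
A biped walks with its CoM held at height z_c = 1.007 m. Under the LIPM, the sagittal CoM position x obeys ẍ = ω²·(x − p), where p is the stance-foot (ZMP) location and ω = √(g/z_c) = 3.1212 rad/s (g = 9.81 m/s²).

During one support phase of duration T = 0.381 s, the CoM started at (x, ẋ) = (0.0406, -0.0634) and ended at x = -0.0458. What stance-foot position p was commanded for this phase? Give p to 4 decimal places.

p = 0.1113

ωT = 3.1212·0.381 = 1.189177; cosh(ωT) = 1.794425, sinh(ωT) = 1.489953
x(T) = p + (x₀−p)·cosh(ωT) + (ẋ₀/ω)·sinh(ωT) ⇒ p·(1 − cosh) = x(T) − x₀·cosh − (ẋ₀/ω)·sinh
numerator   = -0.0458 − (0.0406)·1.794425 − (-0.0634/3.1212)·1.489953 = -0.088389
denominator = 1 − 1.794425 = -0.794425
p = -0.088389 / -0.794425 = 0.1113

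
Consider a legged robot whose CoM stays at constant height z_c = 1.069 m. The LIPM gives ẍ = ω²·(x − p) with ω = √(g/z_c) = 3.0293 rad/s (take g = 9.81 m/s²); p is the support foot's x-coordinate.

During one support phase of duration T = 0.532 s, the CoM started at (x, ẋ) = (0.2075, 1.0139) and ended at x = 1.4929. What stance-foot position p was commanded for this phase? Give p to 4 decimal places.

ωT = 3.0293·0.532 = 1.611588; cosh(ωT) = 2.605165, sinh(ωT) = 2.405595
x(T) = p + (x₀−p)·cosh(ωT) + (ẋ₀/ω)·sinh(ωT) ⇒ p·(1 − cosh) = x(T) − x₀·cosh − (ẋ₀/ω)·sinh
numerator   = 1.4929 − (0.2075)·2.605165 − (1.0139/3.0293)·2.405595 = 0.147181
denominator = 1 − 2.605165 = -1.605165
p = 0.147181 / -1.605165 = -0.0917

p = -0.0917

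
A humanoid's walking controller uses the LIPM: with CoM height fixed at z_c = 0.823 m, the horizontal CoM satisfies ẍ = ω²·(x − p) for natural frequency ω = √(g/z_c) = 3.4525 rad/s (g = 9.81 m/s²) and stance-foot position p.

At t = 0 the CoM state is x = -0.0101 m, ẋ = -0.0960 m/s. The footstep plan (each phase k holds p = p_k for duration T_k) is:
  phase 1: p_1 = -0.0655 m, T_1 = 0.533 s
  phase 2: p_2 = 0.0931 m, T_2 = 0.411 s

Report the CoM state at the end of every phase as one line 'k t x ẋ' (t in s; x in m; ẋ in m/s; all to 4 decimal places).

1 0.5330 0.0280 0.2772
2 0.9440 0.1069 0.1690

phase 1: p=-0.0655, T=0.533, ωT=1.840183, cosh=3.228238, sinh=3.069450; start (x,ẋ)=(-0.010100, -0.096000) → end (x,ẋ)=(0.027995, 0.277178)
phase 2: p=0.0931, T=0.411, ωT=1.418978, cosh=2.187427, sinh=1.945466; start (x,ẋ)=(0.027995, 0.277178) → end (x,ẋ)=(0.106877, 0.169018)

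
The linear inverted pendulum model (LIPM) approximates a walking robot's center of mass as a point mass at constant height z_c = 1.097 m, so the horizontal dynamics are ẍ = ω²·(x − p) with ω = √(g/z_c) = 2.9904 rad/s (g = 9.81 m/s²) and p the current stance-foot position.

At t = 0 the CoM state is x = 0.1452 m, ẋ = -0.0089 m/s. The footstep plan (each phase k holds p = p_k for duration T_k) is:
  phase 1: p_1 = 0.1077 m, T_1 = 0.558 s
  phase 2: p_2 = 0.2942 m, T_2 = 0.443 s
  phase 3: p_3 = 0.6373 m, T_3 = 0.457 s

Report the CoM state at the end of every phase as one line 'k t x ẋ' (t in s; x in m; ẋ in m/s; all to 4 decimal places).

1 0.5580 0.2031 0.2624
2 1.0010 0.2641 0.0523
3 1.4580 -0.1101 -1.9370

phase 1: p=0.1077, T=0.558, ωT=1.668643, cosh=2.746734, sinh=2.558231; start (x,ẋ)=(0.145200, -0.008900) → end (x,ẋ)=(0.203089, 0.262434)
phase 2: p=0.2942, T=0.443, ωT=1.324747, cosh=2.013552, sinh=1.747682; start (x,ẋ)=(0.203089, 0.262434) → end (x,ẋ)=(0.264117, 0.052253)
phase 3: p=0.6373, T=0.457, ωT=1.366613, cosh=2.088506, sinh=1.833537; start (x,ẋ)=(0.264117, 0.052253) → end (x,ẋ)=(-0.110056, -1.937034)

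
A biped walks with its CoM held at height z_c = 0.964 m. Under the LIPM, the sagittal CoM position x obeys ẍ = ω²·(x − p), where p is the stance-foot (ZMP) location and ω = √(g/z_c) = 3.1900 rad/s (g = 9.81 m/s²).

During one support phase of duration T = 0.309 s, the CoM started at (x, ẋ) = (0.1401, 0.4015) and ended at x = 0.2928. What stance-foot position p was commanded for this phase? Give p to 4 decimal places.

p = 0.1258

ωT = 3.1900·0.309 = 0.985710; cosh(ωT) = 1.526444, sinh(ωT) = 1.153270
x(T) = p + (x₀−p)·cosh(ωT) + (ẋ₀/ω)·sinh(ωT) ⇒ p·(1 − cosh) = x(T) − x₀·cosh − (ẋ₀/ω)·sinh
numerator   = 0.2928 − (0.1401)·1.526444 − (0.4015/3.1900)·1.153270 = -0.066208
denominator = 1 − 1.526444 = -0.526444
p = -0.066208 / -0.526444 = 0.1258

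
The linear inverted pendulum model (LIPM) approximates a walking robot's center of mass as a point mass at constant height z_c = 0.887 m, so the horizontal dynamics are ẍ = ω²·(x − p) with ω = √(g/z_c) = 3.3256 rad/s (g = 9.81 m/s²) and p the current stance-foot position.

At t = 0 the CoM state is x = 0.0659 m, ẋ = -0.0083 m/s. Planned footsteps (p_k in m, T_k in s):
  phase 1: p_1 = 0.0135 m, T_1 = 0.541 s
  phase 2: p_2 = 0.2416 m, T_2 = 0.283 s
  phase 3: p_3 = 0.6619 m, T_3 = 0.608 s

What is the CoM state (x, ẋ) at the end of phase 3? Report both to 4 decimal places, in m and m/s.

phase 1: p=0.0135, T=0.541, ωT=1.799150, cosh=3.104972, sinh=2.939533; start (x,ẋ)=(0.065900, -0.008300) → end (x,ẋ)=(0.168864, 0.486476)
phase 2: p=0.2416, T=0.283, ωT=0.941145, cosh=1.476547, sinh=1.086366; start (x,ẋ)=(0.168864, 0.486476) → end (x,ẋ)=(0.293118, 0.455523)
phase 3: p=0.6619, T=0.608, ωT=2.021965, cosh=3.842773, sinh=3.710378; start (x,ẋ)=(0.293118, 0.455523) → end (x,ẋ)=(-0.247018, -2.800015)

x = -0.2470, ẋ = -2.8000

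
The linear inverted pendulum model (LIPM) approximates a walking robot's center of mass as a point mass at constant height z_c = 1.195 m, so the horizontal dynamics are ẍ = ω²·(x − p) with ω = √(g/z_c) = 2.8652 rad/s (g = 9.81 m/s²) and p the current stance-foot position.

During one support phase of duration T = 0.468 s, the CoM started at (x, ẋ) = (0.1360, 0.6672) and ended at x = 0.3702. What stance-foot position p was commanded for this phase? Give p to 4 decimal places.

p = 0.3091

ωT = 2.8652·0.468 = 1.340914; cosh(ωT) = 2.042070, sinh(ωT) = 1.780464
x(T) = p + (x₀−p)·cosh(ωT) + (ẋ₀/ω)·sinh(ωT) ⇒ p·(1 − cosh) = x(T) − x₀·cosh − (ẋ₀/ω)·sinh
numerator   = 0.3702 − (0.1360)·2.042070 − (0.6672/2.8652)·1.780464 = -0.322126
denominator = 1 − 2.042070 = -1.042070
p = -0.322126 / -1.042070 = 0.3091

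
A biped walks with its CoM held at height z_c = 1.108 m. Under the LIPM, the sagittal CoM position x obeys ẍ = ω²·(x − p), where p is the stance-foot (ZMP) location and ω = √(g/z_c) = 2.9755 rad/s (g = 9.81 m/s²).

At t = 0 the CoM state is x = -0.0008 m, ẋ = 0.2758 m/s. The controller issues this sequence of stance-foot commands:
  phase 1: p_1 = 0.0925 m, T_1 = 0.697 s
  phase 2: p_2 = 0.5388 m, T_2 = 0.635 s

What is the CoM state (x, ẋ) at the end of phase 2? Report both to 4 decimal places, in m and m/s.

x = -0.9890, ẋ = -4.3348

phase 1: p=0.0925, T=0.697, ωT=2.073923, cosh=4.040834, sinh=3.915143; start (x,ẋ)=(-0.000800, 0.275800) → end (x,ẋ)=(0.078386, 0.027563)
phase 2: p=0.5388, T=0.635, ωT=1.889442, cosh=3.383418, sinh=3.232262; start (x,ẋ)=(0.078386, 0.027563) → end (x,ẋ)=(-0.989032, -4.334818)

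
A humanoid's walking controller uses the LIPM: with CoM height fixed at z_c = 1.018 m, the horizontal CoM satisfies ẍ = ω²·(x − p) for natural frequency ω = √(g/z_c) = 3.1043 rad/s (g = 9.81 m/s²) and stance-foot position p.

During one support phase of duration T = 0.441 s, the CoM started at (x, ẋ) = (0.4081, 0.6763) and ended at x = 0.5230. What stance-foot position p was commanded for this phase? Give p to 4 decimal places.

p = 0.6695

ωT = 3.1043·0.441 = 1.368996; cosh(ωT) = 2.092882, sinh(ωT) = 1.838520
x(T) = p + (x₀−p)·cosh(ωT) + (ẋ₀/ω)·sinh(ωT) ⇒ p·(1 − cosh) = x(T) − x₀·cosh − (ẋ₀/ω)·sinh
numerator   = 0.5230 − (0.4081)·2.092882 − (0.6763/3.1043)·1.838520 = -0.731644
denominator = 1 − 2.092882 = -1.092882
p = -0.731644 / -1.092882 = 0.6695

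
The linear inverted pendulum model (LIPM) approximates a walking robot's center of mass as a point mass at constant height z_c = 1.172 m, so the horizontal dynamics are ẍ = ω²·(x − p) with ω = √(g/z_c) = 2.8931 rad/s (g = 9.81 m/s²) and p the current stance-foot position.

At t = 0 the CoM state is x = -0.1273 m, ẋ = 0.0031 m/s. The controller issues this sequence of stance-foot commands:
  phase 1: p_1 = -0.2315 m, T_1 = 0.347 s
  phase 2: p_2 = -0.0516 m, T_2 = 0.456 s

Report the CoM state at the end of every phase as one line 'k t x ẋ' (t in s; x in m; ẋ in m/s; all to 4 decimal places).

1 0.3470 -0.0690 0.3609
2 0.8030 0.1302 0.6360

phase 1: p=-0.2315, T=0.347, ωT=1.003906, cosh=1.547682, sinh=1.181237; start (x,ẋ)=(-0.127300, 0.003100) → end (x,ẋ)=(-0.068966, 0.360895)
phase 2: p=-0.0516, T=0.456, ωT=1.319254, cosh=2.003982, sinh=1.736647; start (x,ẋ)=(-0.068966, 0.360895) → end (x,ẋ)=(0.130234, 0.635976)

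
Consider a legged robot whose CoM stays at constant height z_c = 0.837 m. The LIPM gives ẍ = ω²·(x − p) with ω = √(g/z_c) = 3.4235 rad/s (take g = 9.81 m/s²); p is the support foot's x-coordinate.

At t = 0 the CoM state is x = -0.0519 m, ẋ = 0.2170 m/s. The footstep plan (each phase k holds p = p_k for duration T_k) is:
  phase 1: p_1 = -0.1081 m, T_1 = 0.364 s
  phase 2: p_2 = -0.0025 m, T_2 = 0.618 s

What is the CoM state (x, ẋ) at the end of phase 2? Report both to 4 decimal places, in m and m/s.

x = 1.2776, ẋ = 4.4269

phase 1: p=-0.1081, T=0.364, ωT=1.246154, cosh=1.882277, sinh=1.594668; start (x,ẋ)=(-0.051900, 0.217000) → end (x,ẋ)=(0.098763, 0.715269)
phase 2: p=-0.0025, T=0.618, ωT=2.115723, cosh=4.208064, sinh=4.087518; start (x,ẋ)=(0.098763, 0.715269) → end (x,ẋ)=(1.277622, 4.426930)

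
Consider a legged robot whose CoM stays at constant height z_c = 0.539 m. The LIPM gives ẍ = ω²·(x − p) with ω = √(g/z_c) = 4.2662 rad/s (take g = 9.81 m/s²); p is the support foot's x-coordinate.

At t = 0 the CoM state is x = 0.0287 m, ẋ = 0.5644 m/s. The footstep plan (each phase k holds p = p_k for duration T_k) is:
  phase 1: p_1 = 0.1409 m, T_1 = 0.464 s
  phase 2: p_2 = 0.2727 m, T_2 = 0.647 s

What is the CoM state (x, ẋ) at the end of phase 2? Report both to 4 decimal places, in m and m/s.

phase 1: p=0.1409, T=0.464, ωT=1.979517, cosh=3.688690, sinh=3.550554; start (x,ẋ)=(0.028700, 0.564400) → end (x,ẋ)=(0.196752, 0.382361)
phase 2: p=0.2727, T=0.647, ωT=2.760231, cosh=7.933388, sinh=7.870111; start (x,ẋ)=(0.196752, 0.382361) → end (x,ẋ)=(0.375540, 0.483434)

x = 0.3755, ẋ = 0.4834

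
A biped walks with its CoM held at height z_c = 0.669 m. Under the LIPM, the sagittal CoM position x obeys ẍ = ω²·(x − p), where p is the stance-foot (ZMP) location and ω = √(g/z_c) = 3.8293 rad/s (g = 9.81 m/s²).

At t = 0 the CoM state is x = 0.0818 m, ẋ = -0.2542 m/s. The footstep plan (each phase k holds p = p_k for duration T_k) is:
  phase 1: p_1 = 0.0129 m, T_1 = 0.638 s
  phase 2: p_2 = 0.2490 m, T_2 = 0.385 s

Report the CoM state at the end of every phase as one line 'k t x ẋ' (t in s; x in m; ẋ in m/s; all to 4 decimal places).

phase 1: p=0.0129, T=0.638, ωT=2.443093, cosh=5.797739, sinh=5.710847; start (x,ẋ)=(0.081800, -0.254200) → end (x,ẋ)=(0.033262, 0.032958)
phase 2: p=0.2490, T=0.385, ωT=1.474281, cosh=2.298418, sinh=2.069474; start (x,ẋ)=(0.033262, 0.032958) → end (x,ẋ)=(-0.229045, -1.633898)

1 0.6380 0.0333 0.0330
2 1.0230 -0.2290 -1.6339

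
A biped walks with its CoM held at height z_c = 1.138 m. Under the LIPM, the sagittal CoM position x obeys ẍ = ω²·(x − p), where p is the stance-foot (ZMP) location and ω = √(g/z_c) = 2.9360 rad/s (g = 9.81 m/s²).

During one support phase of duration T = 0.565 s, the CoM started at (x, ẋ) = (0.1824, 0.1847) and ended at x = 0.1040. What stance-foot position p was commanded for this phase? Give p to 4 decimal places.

p = 0.3204

ωT = 2.9360·0.565 = 1.658840; cosh(ωT) = 2.721787, sinh(ωT) = 2.531427
x(T) = p + (x₀−p)·cosh(ωT) + (ẋ₀/ω)·sinh(ωT) ⇒ p·(1 − cosh) = x(T) − x₀·cosh − (ẋ₀/ω)·sinh
numerator   = 0.1040 − (0.1824)·2.721787 − (0.1847/2.9360)·2.531427 = -0.551703
denominator = 1 − 2.721787 = -1.721787
p = -0.551703 / -1.721787 = 0.3204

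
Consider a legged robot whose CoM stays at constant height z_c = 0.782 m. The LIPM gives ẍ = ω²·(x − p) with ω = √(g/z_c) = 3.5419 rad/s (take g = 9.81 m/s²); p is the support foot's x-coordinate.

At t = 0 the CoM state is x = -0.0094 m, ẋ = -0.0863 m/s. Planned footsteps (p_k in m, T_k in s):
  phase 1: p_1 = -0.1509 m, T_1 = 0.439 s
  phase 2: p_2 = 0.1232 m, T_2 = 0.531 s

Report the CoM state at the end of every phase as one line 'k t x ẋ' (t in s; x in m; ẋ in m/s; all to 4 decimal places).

phase 1: p=-0.1509, T=0.439, ωT=1.554894, cosh=2.472898, sinh=2.261687; start (x,ẋ)=(-0.009400, -0.086300) → end (x,ẋ)=(0.143908, 0.920098)
phase 2: p=0.1232, T=0.531, ωT=1.880749, cosh=3.355445, sinh=3.202969; start (x,ẋ)=(0.143908, 0.920098) → end (x,ẋ)=(1.024737, 3.322265)

1 0.4390 0.1439 0.9201
2 0.9700 1.0247 3.3223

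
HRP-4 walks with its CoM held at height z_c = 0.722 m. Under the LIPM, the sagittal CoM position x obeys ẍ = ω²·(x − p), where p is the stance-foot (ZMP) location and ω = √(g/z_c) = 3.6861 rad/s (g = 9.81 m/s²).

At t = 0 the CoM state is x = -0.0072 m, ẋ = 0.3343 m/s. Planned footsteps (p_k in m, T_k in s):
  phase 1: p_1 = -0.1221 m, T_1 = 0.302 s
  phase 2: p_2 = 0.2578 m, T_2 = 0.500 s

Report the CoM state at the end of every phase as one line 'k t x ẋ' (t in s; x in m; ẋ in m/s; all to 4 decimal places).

phase 1: p=-0.1221, T=0.302, ωT=1.113202, cosh=1.686298, sinh=1.357793; start (x,ẋ)=(-0.007200, 0.334300) → end (x,ẋ)=(0.194797, 1.138799)
phase 2: p=0.2578, T=0.500, ωT=1.843050, cosh=3.237053, sinh=3.078719; start (x,ẋ)=(0.194797, 1.138799) → end (x,ẋ)=(1.005007, 2.971362)

1 0.3020 0.1948 1.1388
2 0.8020 1.0050 2.9714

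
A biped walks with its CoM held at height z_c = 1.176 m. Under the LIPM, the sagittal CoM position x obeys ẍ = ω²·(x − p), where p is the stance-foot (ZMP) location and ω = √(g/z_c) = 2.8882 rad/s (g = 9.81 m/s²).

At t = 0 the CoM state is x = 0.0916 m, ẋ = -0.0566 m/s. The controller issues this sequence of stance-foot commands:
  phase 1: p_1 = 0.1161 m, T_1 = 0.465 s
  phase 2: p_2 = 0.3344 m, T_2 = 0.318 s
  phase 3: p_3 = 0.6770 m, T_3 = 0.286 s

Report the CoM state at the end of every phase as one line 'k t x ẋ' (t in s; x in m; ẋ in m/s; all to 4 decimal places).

1 0.4650 0.0310 -0.2421
2 0.7830 -0.1945 -1.2744
3 1.0690 -0.9165 -4.0582

phase 1: p=0.1161, T=0.465, ωT=1.343013, cosh=2.045813, sinh=1.784755; start (x,ẋ)=(0.091600, -0.056600) → end (x,ẋ)=(0.031002, -0.242084)
phase 2: p=0.3344, T=0.318, ωT=0.918448, cosh=1.452268, sinh=1.053130; start (x,ẋ)=(0.031002, -0.242084) → end (x,ẋ)=(-0.194487, -1.274402)
phase 3: p=0.6770, T=0.286, ωT=0.826025, cosh=1.361004, sinh=0.923218; start (x,ẋ)=(-0.194487, -1.274402) → end (x,ẋ)=(-0.916462, -4.058231)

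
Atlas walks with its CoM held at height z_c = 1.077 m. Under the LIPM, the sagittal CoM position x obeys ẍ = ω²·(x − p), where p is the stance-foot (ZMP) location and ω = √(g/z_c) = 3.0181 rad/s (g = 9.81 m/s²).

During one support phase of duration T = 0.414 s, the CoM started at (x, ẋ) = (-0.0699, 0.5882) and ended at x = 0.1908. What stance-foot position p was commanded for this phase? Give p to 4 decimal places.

ωT = 3.0181·0.414 = 1.249493; cosh(ωT) = 1.887613, sinh(ωT) = 1.600963
x(T) = p + (x₀−p)·cosh(ωT) + (ẋ₀/ω)·sinh(ωT) ⇒ p·(1 − cosh) = x(T) − x₀·cosh − (ẋ₀/ω)·sinh
numerator   = 0.1908 − (-0.0699)·1.887613 − (0.5882/3.0181)·1.600963 = 0.010731
denominator = 1 − 1.887613 = -0.887613
p = 0.010731 / -0.887613 = -0.0121

p = -0.0121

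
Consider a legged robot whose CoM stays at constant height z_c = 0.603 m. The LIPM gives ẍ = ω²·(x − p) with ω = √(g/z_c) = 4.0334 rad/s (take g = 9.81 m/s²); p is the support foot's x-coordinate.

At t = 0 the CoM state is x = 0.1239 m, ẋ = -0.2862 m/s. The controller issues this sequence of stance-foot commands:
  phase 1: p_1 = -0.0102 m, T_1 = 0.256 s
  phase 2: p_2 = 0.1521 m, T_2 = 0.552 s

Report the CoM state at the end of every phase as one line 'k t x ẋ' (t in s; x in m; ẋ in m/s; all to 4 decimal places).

1 0.2560 0.1150 0.2103
2 0.8080 0.2169 0.3001

phase 1: p=-0.0102, T=0.256, ωT=1.032550, cosh=1.582158, sinh=1.226061; start (x,ẋ)=(0.123900, -0.286200) → end (x,ẋ)=(0.114969, 0.210337)
phase 2: p=0.1521, T=0.552, ωT=2.226437, cosh=4.687350, sinh=4.579438; start (x,ẋ)=(0.114969, 0.210337) → end (x,ẋ)=(0.216867, 0.300090)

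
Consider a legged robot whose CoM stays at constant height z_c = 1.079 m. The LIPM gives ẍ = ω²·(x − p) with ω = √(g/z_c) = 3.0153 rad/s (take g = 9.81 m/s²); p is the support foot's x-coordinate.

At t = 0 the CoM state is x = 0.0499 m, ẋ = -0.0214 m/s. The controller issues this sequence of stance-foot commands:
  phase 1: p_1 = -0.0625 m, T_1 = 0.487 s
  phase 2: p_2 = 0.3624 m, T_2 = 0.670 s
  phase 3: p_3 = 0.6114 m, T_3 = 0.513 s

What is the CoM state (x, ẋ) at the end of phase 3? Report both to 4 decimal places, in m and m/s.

x = 0.5679, ẋ = 0.0624

phase 1: p=-0.0625, T=0.487, ωT=1.468451, cosh=2.286393, sinh=2.056111; start (x,ẋ)=(0.049900, -0.021400) → end (x,ẋ)=(0.179898, 0.647928)
phase 2: p=0.3624, T=0.670, ωT=2.020251, cosh=3.836420, sinh=3.703798; start (x,ẋ)=(0.179898, 0.647928) → end (x,ẋ)=(0.458118, 0.447530)
phase 3: p=0.6114, T=0.513, ωT=1.546849, cosh=2.454783, sinh=2.241865; start (x,ẋ)=(0.458118, 0.447530) → end (x,ẋ)=(0.567863, 0.062419)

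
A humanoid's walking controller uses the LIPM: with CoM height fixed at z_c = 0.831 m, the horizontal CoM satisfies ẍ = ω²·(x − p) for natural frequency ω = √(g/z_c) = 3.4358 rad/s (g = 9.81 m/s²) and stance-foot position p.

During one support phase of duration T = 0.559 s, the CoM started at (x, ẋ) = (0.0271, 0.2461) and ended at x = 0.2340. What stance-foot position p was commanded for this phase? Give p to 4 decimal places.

ωT = 3.4358·0.559 = 1.920612; cosh(ωT) = 3.485826, sinh(ωT) = 3.339309
x(T) = p + (x₀−p)·cosh(ωT) + (ẋ₀/ω)·sinh(ωT) ⇒ p·(1 − cosh) = x(T) − x₀·cosh − (ẋ₀/ω)·sinh
numerator   = 0.2340 − (0.0271)·3.485826 − (0.2461/3.4358)·3.339309 = -0.099654
denominator = 1 − 3.485826 = -2.485826
p = -0.099654 / -2.485826 = 0.0401

p = 0.0401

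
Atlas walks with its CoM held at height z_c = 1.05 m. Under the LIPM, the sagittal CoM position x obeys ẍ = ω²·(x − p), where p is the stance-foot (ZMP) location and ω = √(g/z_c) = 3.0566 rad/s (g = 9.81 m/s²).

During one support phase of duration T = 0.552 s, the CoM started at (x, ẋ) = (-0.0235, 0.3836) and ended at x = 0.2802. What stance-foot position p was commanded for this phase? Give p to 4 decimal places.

ωT = 3.0566·0.552 = 1.687243; cosh(ωT) = 2.794795, sinh(ωT) = 2.609766
x(T) = p + (x₀−p)·cosh(ωT) + (ẋ₀/ω)·sinh(ωT) ⇒ p·(1 − cosh) = x(T) − x₀·cosh − (ẋ₀/ω)·sinh
numerator   = 0.2802 − (-0.0235)·2.794795 − (0.3836/3.0566)·2.609766 = 0.018355
denominator = 1 − 2.794795 = -1.794795
p = 0.018355 / -1.794795 = -0.0102

p = -0.0102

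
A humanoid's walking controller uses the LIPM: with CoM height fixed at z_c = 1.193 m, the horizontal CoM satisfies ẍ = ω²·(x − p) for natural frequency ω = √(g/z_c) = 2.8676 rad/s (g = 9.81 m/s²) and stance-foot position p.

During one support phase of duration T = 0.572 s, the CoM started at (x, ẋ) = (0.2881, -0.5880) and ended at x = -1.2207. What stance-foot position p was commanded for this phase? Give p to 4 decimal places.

ωT = 2.8676·0.572 = 1.640267; cosh(ωT) = 2.675238, sinh(ωT) = 2.481309
x(T) = p + (x₀−p)·cosh(ωT) + (ẋ₀/ω)·sinh(ωT) ⇒ p·(1 − cosh) = x(T) − x₀·cosh − (ẋ₀/ω)·sinh
numerator   = -1.2207 − (0.2881)·2.675238 − (-0.5880/2.8676)·2.481309 = -1.482645
denominator = 1 − 2.675238 = -1.675238
p = -1.482645 / -1.675238 = 0.8850

p = 0.8850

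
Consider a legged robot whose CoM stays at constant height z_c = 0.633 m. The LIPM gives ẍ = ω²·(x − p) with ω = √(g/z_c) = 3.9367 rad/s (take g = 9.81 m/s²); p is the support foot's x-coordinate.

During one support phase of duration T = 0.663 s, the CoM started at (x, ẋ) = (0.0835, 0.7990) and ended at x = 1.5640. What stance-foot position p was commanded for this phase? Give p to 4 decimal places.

ωT = 3.9367·0.663 = 2.610032; cosh(ωT) = 6.836510, sinh(ωT) = 6.762978
x(T) = p + (x₀−p)·cosh(ωT) + (ẋ₀/ω)·sinh(ωT) ⇒ p·(1 − cosh) = x(T) − x₀·cosh − (ẋ₀/ω)·sinh
numerator   = 1.5640 − (0.0835)·6.836510 − (0.7990/3.9367)·6.762978 = -0.379475
denominator = 1 − 6.836510 = -5.836510
p = -0.379475 / -5.836510 = 0.0650

p = 0.0650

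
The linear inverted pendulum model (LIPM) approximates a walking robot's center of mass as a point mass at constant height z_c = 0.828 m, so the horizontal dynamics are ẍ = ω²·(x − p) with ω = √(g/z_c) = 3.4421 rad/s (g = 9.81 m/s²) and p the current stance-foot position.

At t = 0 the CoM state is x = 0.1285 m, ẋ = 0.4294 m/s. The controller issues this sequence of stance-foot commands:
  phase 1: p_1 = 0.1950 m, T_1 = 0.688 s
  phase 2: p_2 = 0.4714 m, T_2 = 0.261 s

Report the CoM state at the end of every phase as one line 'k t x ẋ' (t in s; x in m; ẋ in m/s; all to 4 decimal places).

phase 1: p=0.1950, T=0.688, ωT=2.368165, cosh=5.385715, sinh=5.292063; start (x,ẋ)=(0.128500, 0.429400) → end (x,ẋ)=(0.497032, 1.101275)
phase 2: p=0.4714, T=0.261, ωT=0.898388, cosh=1.431434, sinh=1.024208; start (x,ẋ)=(0.497032, 1.101275) → end (x,ẋ)=(0.835778, 1.666765)

1 0.6880 0.4970 1.1013
2 0.9490 0.8358 1.6668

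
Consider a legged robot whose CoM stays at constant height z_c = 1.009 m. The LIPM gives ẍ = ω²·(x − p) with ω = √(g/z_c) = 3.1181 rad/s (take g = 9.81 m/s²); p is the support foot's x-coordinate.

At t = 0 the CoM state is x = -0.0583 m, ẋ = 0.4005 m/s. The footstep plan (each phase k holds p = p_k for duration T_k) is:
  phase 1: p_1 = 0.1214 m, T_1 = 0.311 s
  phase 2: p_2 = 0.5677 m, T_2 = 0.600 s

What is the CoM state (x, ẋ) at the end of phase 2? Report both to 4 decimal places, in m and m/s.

phase 1: p=0.1214, T=0.311, ωT=0.969729, cosh=1.508208, sinh=1.129022; start (x,ẋ)=(-0.058300, 0.400500) → end (x,ẋ)=(-0.004609, -0.028579)
phase 2: p=0.5677, T=0.600, ωT=1.870860, cosh=3.323935, sinh=3.169944; start (x,ẋ)=(-0.004609, -0.028579) → end (x,ẋ)=(-1.363673, -5.751816)

x = -1.3637, ẋ = -5.7518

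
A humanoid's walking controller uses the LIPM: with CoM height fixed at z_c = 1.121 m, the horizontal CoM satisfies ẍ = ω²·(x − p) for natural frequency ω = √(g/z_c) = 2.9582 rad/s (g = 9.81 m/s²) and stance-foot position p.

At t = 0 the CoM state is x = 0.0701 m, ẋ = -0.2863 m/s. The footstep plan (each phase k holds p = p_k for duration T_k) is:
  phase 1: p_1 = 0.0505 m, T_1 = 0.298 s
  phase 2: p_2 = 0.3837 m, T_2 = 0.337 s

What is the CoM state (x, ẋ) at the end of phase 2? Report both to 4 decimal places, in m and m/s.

x = -0.3729, ẋ = -1.9270

phase 1: p=0.0505, T=0.298, ωT=0.881544, cosh=1.414384, sinh=1.000240; start (x,ẋ)=(0.070100, -0.286300) → end (x,ẋ)=(-0.018583, -0.346943)
phase 2: p=0.3837, T=0.337, ωT=0.996913, cosh=1.539461, sinh=1.170444; start (x,ẋ)=(-0.018583, -0.346943) → end (x,ẋ)=(-0.372871, -1.926974)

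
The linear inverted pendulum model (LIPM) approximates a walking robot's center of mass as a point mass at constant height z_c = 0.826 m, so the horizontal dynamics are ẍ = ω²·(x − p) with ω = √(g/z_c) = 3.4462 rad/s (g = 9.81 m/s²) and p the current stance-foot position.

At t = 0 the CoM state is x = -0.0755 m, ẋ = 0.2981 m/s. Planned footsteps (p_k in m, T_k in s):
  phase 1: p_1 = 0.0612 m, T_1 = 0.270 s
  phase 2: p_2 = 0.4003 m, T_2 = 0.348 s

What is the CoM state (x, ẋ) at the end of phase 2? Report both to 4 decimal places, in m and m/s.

phase 1: p=0.0612, T=0.270, ωT=0.930474, cosh=1.465039, sinh=1.070672; start (x,ẋ)=(-0.075500, 0.298100) → end (x,ẋ)=(-0.046457, -0.067661)
phase 2: p=0.4003, T=0.348, ωT=1.199278, cosh=1.809566, sinh=1.508154; start (x,ẋ)=(-0.046457, -0.067661) → end (x,ẋ)=(-0.437745, -2.444409)

x = -0.4377, ẋ = -2.4444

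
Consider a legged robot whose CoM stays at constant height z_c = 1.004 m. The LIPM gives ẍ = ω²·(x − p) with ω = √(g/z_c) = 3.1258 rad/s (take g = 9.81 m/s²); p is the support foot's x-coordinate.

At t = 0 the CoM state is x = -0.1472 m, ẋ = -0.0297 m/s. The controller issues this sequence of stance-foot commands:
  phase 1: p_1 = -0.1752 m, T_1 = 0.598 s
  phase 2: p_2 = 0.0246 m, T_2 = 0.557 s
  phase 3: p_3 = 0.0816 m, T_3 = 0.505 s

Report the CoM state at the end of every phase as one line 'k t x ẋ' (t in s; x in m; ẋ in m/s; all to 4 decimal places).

1 0.5980 -0.1123 0.1784
2 1.1550 -0.2202 -0.6588
3 1.6600 -1.1701 -3.8539

phase 1: p=-0.1752, T=0.598, ωT=1.869228, cosh=3.318767, sinh=3.164525; start (x,ẋ)=(-0.147200, -0.029700) → end (x,ẋ)=(-0.112342, 0.178399)
phase 2: p=0.0246, T=0.557, ωT=1.741071, cosh=2.939389, sinh=2.764057; start (x,ẋ)=(-0.112342, 0.178399) → end (x,ẋ)=(-0.220174, -0.658782)
phase 3: p=0.0816, T=0.505, ωT=1.578529, cosh=2.527049, sinh=2.320771; start (x,ẋ)=(-0.220174, -0.658782) → end (x,ẋ)=(-1.170114, -3.853921)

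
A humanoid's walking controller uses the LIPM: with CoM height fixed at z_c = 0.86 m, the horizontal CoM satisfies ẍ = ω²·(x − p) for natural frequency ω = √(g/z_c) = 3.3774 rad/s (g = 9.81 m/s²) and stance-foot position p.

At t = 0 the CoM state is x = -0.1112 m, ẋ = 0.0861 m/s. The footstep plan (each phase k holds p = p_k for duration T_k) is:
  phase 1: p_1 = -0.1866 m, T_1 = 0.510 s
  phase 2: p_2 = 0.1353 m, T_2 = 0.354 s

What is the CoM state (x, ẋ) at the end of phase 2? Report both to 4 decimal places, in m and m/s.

x = 0.4895, ẋ = 1.5160

phase 1: p=-0.1866, T=0.510, ωT=1.722474, cosh=2.888493, sinh=2.709869; start (x,ẋ)=(-0.111200, 0.086100) → end (x,ẋ)=(0.100275, 0.938784)
phase 2: p=0.1353, T=0.354, ωT=1.195600, cosh=1.804031, sinh=1.501508; start (x,ẋ)=(0.100275, 0.938784) → end (x,ẋ)=(0.489474, 1.515976)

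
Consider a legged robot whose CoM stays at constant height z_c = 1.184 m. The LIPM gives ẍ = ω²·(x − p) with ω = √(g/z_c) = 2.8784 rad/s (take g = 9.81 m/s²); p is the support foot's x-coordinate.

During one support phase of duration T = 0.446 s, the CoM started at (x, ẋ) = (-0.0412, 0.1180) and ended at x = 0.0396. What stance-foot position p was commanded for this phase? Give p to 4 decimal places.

p = -0.0544

ωT = 2.8784·0.446 = 1.283766; cosh(ωT) = 1.943602, sinh(ωT) = 1.666610
x(T) = p + (x₀−p)·cosh(ωT) + (ẋ₀/ω)·sinh(ωT) ⇒ p·(1 − cosh) = x(T) − x₀·cosh − (ẋ₀/ω)·sinh
numerator   = 0.0396 − (-0.0412)·1.943602 − (0.1180/2.8784)·1.666610 = 0.051354
denominator = 1 − 1.943602 = -0.943602
p = 0.051354 / -0.943602 = -0.0544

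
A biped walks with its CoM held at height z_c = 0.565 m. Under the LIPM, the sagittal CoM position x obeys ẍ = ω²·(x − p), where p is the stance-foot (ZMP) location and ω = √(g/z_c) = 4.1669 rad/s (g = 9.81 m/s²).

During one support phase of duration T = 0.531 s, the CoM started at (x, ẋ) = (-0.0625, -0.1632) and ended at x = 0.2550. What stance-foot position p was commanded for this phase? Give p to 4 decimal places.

ωT = 4.1669·0.531 = 2.212624; cosh(ωT) = 4.624540, sinh(ωT) = 4.515127
x(T) = p + (x₀−p)·cosh(ωT) + (ẋ₀/ω)·sinh(ωT) ⇒ p·(1 − cosh) = x(T) − x₀·cosh − (ẋ₀/ω)·sinh
numerator   = 0.2550 − (-0.0625)·4.624540 − (-0.1632/4.1669)·4.515127 = 0.720872
denominator = 1 − 4.624540 = -3.624540
p = 0.720872 / -3.624540 = -0.1989

p = -0.1989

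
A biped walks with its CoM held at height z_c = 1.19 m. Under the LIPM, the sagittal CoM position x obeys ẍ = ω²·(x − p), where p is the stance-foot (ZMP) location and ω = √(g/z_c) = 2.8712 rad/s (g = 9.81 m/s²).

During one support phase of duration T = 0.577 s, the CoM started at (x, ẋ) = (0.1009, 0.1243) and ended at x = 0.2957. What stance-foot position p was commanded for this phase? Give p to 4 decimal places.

ωT = 2.8712·0.577 = 1.656682; cosh(ωT) = 2.716331, sinh(ωT) = 2.525560
x(T) = p + (x₀−p)·cosh(ωT) + (ẋ₀/ω)·sinh(ωT) ⇒ p·(1 − cosh) = x(T) − x₀·cosh − (ẋ₀/ω)·sinh
numerator   = 0.2957 − (0.1009)·2.716331 − (0.1243/2.8712)·2.525560 = -0.087714
denominator = 1 − 2.716331 = -1.716331
p = -0.087714 / -1.716331 = 0.0511

p = 0.0511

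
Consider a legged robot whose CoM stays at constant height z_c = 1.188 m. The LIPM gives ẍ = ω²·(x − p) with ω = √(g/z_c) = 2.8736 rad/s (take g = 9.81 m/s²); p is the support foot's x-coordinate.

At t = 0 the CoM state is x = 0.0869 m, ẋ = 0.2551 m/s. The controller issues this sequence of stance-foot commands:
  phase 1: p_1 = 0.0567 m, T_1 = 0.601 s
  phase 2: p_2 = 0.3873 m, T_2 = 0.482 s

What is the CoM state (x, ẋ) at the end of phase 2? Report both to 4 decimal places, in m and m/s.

x = 1.0208, ẋ = 2.0657

phase 1: p=0.0567, T=0.601, ωT=1.727034, cosh=2.900879, sinh=2.723068; start (x,ẋ)=(0.086900, 0.255100) → end (x,ẋ)=(0.386043, 0.976329)
phase 2: p=0.3873, T=0.482, ωT=1.385075, cosh=2.122716, sinh=1.872411; start (x,ẋ)=(0.386043, 0.976329) → end (x,ẋ)=(1.020799, 2.065707)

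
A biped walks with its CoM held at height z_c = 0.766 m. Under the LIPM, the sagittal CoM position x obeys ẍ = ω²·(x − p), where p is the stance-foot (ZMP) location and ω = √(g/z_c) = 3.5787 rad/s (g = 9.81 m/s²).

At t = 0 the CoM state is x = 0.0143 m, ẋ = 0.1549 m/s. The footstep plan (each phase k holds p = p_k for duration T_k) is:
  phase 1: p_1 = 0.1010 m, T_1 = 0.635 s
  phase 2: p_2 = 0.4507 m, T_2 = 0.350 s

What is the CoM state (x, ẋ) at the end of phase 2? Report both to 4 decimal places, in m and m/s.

x = -0.9501, ẋ = -4.6417

phase 1: p=0.1010, T=0.635, ωT=2.272474, cosh=4.903220, sinh=4.800163; start (x,ẋ)=(0.014300, 0.154900) → end (x,ẋ)=(-0.116339, -0.729854)
phase 2: p=0.4507, T=0.350, ωT=1.252545, cosh=1.892507, sinh=1.606730; start (x,ẋ)=(-0.116339, -0.729854) → end (x,ẋ)=(-0.950109, -4.641733)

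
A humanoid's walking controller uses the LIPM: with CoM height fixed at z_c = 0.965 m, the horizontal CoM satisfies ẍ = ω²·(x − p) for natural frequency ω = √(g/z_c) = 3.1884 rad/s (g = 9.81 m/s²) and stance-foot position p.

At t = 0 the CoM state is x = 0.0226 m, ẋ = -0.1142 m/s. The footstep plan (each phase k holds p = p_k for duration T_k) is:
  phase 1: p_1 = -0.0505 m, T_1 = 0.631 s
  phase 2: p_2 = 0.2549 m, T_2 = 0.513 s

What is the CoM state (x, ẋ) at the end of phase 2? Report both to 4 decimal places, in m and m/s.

phase 1: p=-0.0505, T=0.631, ωT=2.011880, cosh=3.805551, sinh=3.671814; start (x,ẋ)=(0.022600, -0.114200) → end (x,ẋ)=(0.096171, 0.421203)
phase 2: p=0.2549, T=0.513, ωT=1.635649, cosh=2.663807, sinh=2.468982; start (x,ẋ)=(0.096171, 0.421203) → end (x,ẋ)=(0.158241, -0.127525)

x = 0.1582, ẋ = -0.1275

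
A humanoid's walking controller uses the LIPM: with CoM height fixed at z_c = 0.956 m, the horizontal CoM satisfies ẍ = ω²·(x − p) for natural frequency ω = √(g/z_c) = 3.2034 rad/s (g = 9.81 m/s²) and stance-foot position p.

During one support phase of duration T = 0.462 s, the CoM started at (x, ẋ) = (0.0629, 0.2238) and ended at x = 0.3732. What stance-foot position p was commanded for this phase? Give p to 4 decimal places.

ωT = 3.2034·0.462 = 1.479971; cosh(ωT) = 2.310231, sinh(ωT) = 2.082587
x(T) = p + (x₀−p)·cosh(ωT) + (ẋ₀/ω)·sinh(ωT) ⇒ p·(1 − cosh) = x(T) − x₀·cosh − (ẋ₀/ω)·sinh
numerator   = 0.3732 − (0.0629)·2.310231 − (0.2238/3.2034)·2.082587 = 0.082390
denominator = 1 − 2.310231 = -1.310231
p = 0.082390 / -1.310231 = -0.0629

p = -0.0629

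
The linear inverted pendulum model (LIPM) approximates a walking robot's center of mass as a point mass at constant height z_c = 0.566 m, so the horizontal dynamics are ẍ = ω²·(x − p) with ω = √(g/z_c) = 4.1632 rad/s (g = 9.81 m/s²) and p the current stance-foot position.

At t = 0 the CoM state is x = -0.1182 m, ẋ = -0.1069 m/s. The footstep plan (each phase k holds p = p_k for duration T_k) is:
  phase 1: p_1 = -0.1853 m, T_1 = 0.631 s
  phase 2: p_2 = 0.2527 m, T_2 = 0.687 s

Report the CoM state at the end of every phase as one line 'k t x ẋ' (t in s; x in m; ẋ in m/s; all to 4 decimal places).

1 0.6310 0.1045 1.1787
2 1.3180 1.4187 4.9573

phase 1: p=-0.1853, T=0.631, ωT=2.626979, cosh=6.952110, sinh=6.879813; start (x,ẋ)=(-0.118200, -0.106900) → end (x,ẋ)=(0.104531, 1.178700)
phase 2: p=0.2527, T=0.687, ωT=2.860118, cosh=8.760428, sinh=8.703166; start (x,ẋ)=(0.104531, 1.178700) → end (x,ẋ)=(1.418749, 4.957312)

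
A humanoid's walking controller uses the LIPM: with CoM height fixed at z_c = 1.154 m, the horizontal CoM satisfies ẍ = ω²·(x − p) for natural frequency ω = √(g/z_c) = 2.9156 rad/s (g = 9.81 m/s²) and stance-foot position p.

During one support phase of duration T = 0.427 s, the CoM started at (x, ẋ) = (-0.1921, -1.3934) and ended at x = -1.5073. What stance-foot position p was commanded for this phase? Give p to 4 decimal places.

p = 0.4374

ωT = 2.9156·0.427 = 1.244961; cosh(ωT) = 1.880376, sinh(ωT) = 1.592424
x(T) = p + (x₀−p)·cosh(ωT) + (ẋ₀/ω)·sinh(ωT) ⇒ p·(1 − cosh) = x(T) − x₀·cosh − (ẋ₀/ω)·sinh
numerator   = -1.5073 − (-0.1921)·1.880376 − (-1.3934/2.9156)·1.592424 = -0.385041
denominator = 1 − 1.880376 = -0.880376
p = -0.385041 / -0.880376 = 0.4374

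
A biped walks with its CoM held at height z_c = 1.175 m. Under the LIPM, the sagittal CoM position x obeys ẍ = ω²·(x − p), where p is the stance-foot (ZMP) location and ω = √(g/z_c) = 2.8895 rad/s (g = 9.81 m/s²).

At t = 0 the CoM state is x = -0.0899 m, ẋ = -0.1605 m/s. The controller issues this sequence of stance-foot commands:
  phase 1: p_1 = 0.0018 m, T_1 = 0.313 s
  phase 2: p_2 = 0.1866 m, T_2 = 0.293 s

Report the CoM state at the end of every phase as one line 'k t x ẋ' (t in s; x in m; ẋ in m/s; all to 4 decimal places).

phase 1: p=0.0018, T=0.313, ωT=0.904413, cosh=1.437631, sinh=1.032852; start (x,ẋ)=(-0.089900, -0.160500) → end (x,ẋ)=(-0.187401, -0.504412)
phase 2: p=0.1866, T=0.293, ωT=0.846623, cosh=1.380310, sinh=0.951450; start (x,ẋ)=(-0.187401, -0.504412) → end (x,ẋ)=(-0.495730, -1.724455)

1 0.3130 -0.1874 -0.5044
2 0.6060 -0.4957 -1.7245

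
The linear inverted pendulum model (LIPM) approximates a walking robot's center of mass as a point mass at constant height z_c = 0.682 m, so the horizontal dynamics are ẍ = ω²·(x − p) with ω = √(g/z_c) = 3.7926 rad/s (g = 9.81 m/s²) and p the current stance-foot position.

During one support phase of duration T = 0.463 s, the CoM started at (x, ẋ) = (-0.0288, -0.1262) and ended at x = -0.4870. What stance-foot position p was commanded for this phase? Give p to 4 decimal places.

ωT = 3.7926·0.463 = 1.755974; cosh(ωT) = 2.980911, sinh(ωT) = 2.808172
x(T) = p + (x₀−p)·cosh(ωT) + (ẋ₀/ω)·sinh(ωT) ⇒ p·(1 − cosh) = x(T) − x₀·cosh − (ẋ₀/ω)·sinh
numerator   = -0.4870 − (-0.0288)·2.980911 − (-0.1262/3.7926)·2.808172 = -0.307707
denominator = 1 − 2.980911 = -1.980911
p = -0.307707 / -1.980911 = 0.1553

p = 0.1553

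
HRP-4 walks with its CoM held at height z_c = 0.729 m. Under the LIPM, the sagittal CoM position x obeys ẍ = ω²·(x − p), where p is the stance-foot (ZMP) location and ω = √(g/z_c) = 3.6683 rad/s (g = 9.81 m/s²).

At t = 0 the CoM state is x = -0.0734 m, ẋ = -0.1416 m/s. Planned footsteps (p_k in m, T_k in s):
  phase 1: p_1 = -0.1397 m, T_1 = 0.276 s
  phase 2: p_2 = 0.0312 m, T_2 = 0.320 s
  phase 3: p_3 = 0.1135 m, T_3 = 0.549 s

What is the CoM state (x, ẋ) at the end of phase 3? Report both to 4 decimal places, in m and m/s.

phase 1: p=-0.1397, T=0.276, ωT=1.012451, cosh=1.557833, sinh=1.194505; start (x,ẋ)=(-0.073400, -0.141600) → end (x,ẋ)=(-0.082525, 0.069924)
phase 2: p=0.0312, T=0.320, ωT=1.173856, cosh=1.771807, sinh=1.462634; start (x,ẋ)=(-0.082525, 0.069924) → end (x,ẋ)=(-0.142418, -0.486284)
phase 3: p=0.1135, T=0.549, ωT=2.013897, cosh=3.812962, sinh=3.679494; start (x,ẋ)=(-0.142418, -0.486284) → end (x,ẋ)=(-1.350073, -5.308431)

x = -1.3501, ẋ = -5.3084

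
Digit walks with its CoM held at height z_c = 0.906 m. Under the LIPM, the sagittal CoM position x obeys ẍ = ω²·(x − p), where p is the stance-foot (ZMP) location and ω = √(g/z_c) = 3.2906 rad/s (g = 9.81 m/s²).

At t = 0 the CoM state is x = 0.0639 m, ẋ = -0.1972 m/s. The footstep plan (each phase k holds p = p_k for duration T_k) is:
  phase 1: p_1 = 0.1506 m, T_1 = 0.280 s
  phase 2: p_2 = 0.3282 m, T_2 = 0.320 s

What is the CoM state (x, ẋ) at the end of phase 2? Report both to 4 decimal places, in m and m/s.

phase 1: p=0.1506, T=0.280, ωT=0.921368, cosh=1.455350, sinh=1.057376; start (x,ẋ)=(0.063900, -0.197200) → end (x,ẋ)=(-0.038946, -0.588659)
phase 2: p=0.3282, T=0.320, ωT=1.052992, cosh=1.607553, sinh=1.258661; start (x,ẋ)=(-0.038946, -0.588659) → end (x,ẋ)=(-0.487169, -2.466925)

x = -0.4872, ẋ = -2.4669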